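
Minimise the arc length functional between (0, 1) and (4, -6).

Arc-length functional: J[y] = ∫ sqrt(1 + (y')^2) dx.
Lagrangian L = sqrt(1 + (y')^2) has no explicit y dependence, so ∂L/∂y = 0 and the Euler-Lagrange equation gives
    d/dx( y' / sqrt(1 + (y')^2) ) = 0  ⇒  y' / sqrt(1 + (y')^2) = const.
Hence y' is constant, so y(x) is affine.
Fitting the endpoints (0, 1) and (4, -6):
    slope m = ((-6) − 1) / (4 − 0) = -7/4,
    intercept c = 1 − m·0 = 1.
Extremal: y(x) = (-7/4) x + 1.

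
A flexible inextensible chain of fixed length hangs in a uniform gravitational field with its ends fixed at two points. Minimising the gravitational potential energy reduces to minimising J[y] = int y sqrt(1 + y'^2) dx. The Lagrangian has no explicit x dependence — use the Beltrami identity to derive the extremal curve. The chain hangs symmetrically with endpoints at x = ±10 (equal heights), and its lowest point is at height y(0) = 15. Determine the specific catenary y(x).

The Lagrangian L(y, y') = y sqrt(1 + y'^2) has no explicit x dependence, so the Beltrami identity applies:
    L − y' ∂L/∂y' = C.
Compute ∂L/∂y' = y · y' / sqrt(1 + y'^2). Then
    L − y' ∂L/∂y'
    = y sqrt(1 + y'^2) − y · y'^2 / sqrt(1 + y'^2)
    = y (1 + y'^2 − y'^2) / sqrt(1 + y'^2)
    = y / sqrt(1 + y'^2) = C.
Squaring gives y^2 = C^2 (1 + y'^2), i.e.
    y'^2 = y^2 / C^2 − 1.
Separating variables,
    dy / sqrt(y^2 − C^2) = dx / C,
and integrating gives arccosh(y / C) = (x − a)/C, so
    y(x) = C cosh((x − a)/C),
the catenary. The constants C and a are fixed by the two endpoint conditions (and, for the hanging-chain problem, the length constraint selects C).
Now fit the given data. The endpoints x = ±10 are symmetric at equal height, so the catenary is even about its minimum: a = 0 and y(x) = C cosh(x/C). The lowest point is y(0) = C cosh(0) = C, and we are told y(0) = 15, so C = 15. Therefore
    y(x) = 15 cosh(x/15),
and at the endpoints
    y(±10) = 15 cosh(10/15).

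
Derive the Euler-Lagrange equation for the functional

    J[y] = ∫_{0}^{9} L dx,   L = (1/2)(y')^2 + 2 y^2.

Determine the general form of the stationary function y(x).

The Lagrangian is L = (1/2)(y')^2 + 2 y^2.
∂L/∂y = 4y.
∂L/∂y' = y'.
The Euler-Lagrange equation d/dx(∂L/∂y') − ∂L/∂y = 0 becomes:
    y'' - 4 y = 0
General solution: y(x) = A e^(2x) + B e^(-2x), where A and B are arbitrary constants fixed by the endpoint conditions.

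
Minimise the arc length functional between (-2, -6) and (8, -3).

Arc-length functional: J[y] = ∫ sqrt(1 + (y')^2) dx.
Lagrangian L = sqrt(1 + (y')^2) has no explicit y dependence, so ∂L/∂y = 0 and the Euler-Lagrange equation gives
    d/dx( y' / sqrt(1 + (y')^2) ) = 0  ⇒  y' / sqrt(1 + (y')^2) = const.
Hence y' is constant, so y(x) is affine.
Fitting the endpoints (-2, -6) and (8, -3):
    slope m = ((-3) − (-6)) / (8 − (-2)) = 3/10,
    intercept c = (-6) − m·(-2) = -27/5.
Extremal: y(x) = (3/10) x - 27/5.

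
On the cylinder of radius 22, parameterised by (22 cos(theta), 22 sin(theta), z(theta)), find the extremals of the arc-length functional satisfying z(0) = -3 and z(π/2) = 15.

Parameterise the cylinder of radius R = 22 as
    r(θ) = (22 cos θ, 22 sin θ, z(θ)).
The arc-length element is
    ds = sqrt(484 + (dz/dθ)^2) dθ,
so the Lagrangian is L = sqrt(484 + z'^2).
L depends on z' only, not on z or θ, so ∂L/∂z = 0 and
    ∂L/∂z' = z' / sqrt(484 + z'^2).
The Euler-Lagrange equation gives
    d/dθ( z' / sqrt(484 + z'^2) ) = 0,
so z' is constant. Integrating once:
    z(θ) = a θ + b,
a helix on the cylinder (a straight line when the cylinder is unrolled). The constants a, b are determined by the endpoint conditions.
With endpoint conditions z(0) = -3 and z(π/2) = 15: from z(0) = b we get b = -3, and a·π/2 + -3 = 15 gives a = 36/π, so
    z(θ) = (36/π) θ − 3.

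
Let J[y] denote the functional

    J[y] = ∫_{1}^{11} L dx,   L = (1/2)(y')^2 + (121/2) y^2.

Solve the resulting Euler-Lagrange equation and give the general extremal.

The Lagrangian is L = (1/2)(y')^2 + (121/2) y^2.
∂L/∂y = 121y.
∂L/∂y' = y'.
The Euler-Lagrange equation d/dx(∂L/∂y') − ∂L/∂y = 0 becomes:
    y'' - 121 y = 0
General solution: y(x) = A e^(11x) + B e^(-11x), where A and B are arbitrary constants fixed by the endpoint conditions.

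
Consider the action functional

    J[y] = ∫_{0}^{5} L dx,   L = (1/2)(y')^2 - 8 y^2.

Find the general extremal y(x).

The Lagrangian is L = (1/2)(y')^2 - 8 y^2.
∂L/∂y = -16y.
∂L/∂y' = y'.
The Euler-Lagrange equation d/dx(∂L/∂y') − ∂L/∂y = 0 becomes:
    y'' + 16 y = 0
General solution: y(x) = A sin(4x) + B cos(4x), where A and B are arbitrary constants fixed by the endpoint conditions.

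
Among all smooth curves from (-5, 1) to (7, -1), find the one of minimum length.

Arc-length functional: J[y] = ∫ sqrt(1 + (y')^2) dx.
Lagrangian L = sqrt(1 + (y')^2) has no explicit y dependence, so ∂L/∂y = 0 and the Euler-Lagrange equation gives
    d/dx( y' / sqrt(1 + (y')^2) ) = 0  ⇒  y' / sqrt(1 + (y')^2) = const.
Hence y' is constant, so y(x) is affine.
Fitting the endpoints (-5, 1) and (7, -1):
    slope m = ((-1) − 1) / (7 − (-5)) = -1/6,
    intercept c = 1 − m·(-5) = 1/6.
Extremal: y(x) = (-1/6) x + 1/6.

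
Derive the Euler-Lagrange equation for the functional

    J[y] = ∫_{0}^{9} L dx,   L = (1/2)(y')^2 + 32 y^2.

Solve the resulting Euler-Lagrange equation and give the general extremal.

The Lagrangian is L = (1/2)(y')^2 + 32 y^2.
∂L/∂y = 64y.
∂L/∂y' = y'.
The Euler-Lagrange equation d/dx(∂L/∂y') − ∂L/∂y = 0 becomes:
    y'' - 64 y = 0
General solution: y(x) = A e^(8x) + B e^(-8x), where A and B are arbitrary constants fixed by the endpoint conditions.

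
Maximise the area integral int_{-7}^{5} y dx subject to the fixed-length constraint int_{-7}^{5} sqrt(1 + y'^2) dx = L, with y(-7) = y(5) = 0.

Set up the augmented Lagrangian using a multiplier λ for the length constraint:
    F(y, y') = y − λ sqrt(1 + y'^2).
F has no explicit x dependence, so the Beltrami identity yields a first integral
    F − y' ∂F/∂y' = C.
Compute ∂F/∂y' = −λ y' / sqrt(1 + y'^2). Then
    y − λ sqrt(1 + y'^2) + λ y'^2 / sqrt(1 + y'^2) = C
    ⇒  y − λ / sqrt(1 + y'^2) = C.
Solving for y' and integrating gives
    (x − a)^2 + (y − b)^2 = λ^2,
a circular arc of radius λ. The constants a, b are determined by the endpoint conditions y(-7) = y(5) = 0, and λ is fixed implicitly by the length constraint
    ∫_{-7}^{5} sqrt(1 + y'^2) dx = L.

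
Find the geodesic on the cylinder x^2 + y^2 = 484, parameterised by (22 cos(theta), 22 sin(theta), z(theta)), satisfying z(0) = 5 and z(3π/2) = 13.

Parameterise the cylinder of radius R = 22 as
    r(θ) = (22 cos θ, 22 sin θ, z(θ)).
The arc-length element is
    ds = sqrt(484 + (dz/dθ)^2) dθ,
so the Lagrangian is L = sqrt(484 + z'^2).
L depends on z' only, not on z or θ, so ∂L/∂z = 0 and
    ∂L/∂z' = z' / sqrt(484 + z'^2).
The Euler-Lagrange equation gives
    d/dθ( z' / sqrt(484 + z'^2) ) = 0,
so z' is constant. Integrating once:
    z(θ) = a θ + b,
a helix on the cylinder (a straight line when the cylinder is unrolled). The constants a, b are determined by the endpoint conditions.
With endpoint conditions z(0) = 5 and z(3π/2) = 13: from z(0) = b we get b = 5, and a·3π/2 + 5 = 13 gives a = 16/(3π), so
    z(θ) = (16/(3π)) θ + 5.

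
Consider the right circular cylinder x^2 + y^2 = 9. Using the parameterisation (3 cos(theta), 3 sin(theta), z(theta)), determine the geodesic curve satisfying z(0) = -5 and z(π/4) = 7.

Parameterise the cylinder of radius R = 3 as
    r(θ) = (3 cos θ, 3 sin θ, z(θ)).
The arc-length element is
    ds = sqrt(9 + (dz/dθ)^2) dθ,
so the Lagrangian is L = sqrt(9 + z'^2).
L depends on z' only, not on z or θ, so ∂L/∂z = 0 and
    ∂L/∂z' = z' / sqrt(9 + z'^2).
The Euler-Lagrange equation gives
    d/dθ( z' / sqrt(9 + z'^2) ) = 0,
so z' is constant. Integrating once:
    z(θ) = a θ + b,
a helix on the cylinder (a straight line when the cylinder is unrolled). The constants a, b are determined by the endpoint conditions.
With endpoint conditions z(0) = -5 and z(π/4) = 7: from z(0) = b we get b = -5, and a·π/4 + -5 = 7 gives a = 48/π, so
    z(θ) = (48/π) θ − 5.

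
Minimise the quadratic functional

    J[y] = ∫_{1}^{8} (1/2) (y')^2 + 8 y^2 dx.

The Lagrangian is L = (1/2) (y')^2 + 8 y^2.
Compute ∂L/∂y = 16y, ∂L/∂y' = y'.
The Euler-Lagrange equation d/dx(∂L/∂y') − ∂L/∂y = 0 reduces to
    y'' − 16 y = 0.
Its general solution is
    y(x) = A e^(4x) + B e^(−4x),
with A, B fixed by the endpoint conditions.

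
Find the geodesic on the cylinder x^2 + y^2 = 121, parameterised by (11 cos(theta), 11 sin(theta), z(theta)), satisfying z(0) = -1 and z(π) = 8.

Parameterise the cylinder of radius R = 11 as
    r(θ) = (11 cos θ, 11 sin θ, z(θ)).
The arc-length element is
    ds = sqrt(121 + (dz/dθ)^2) dθ,
so the Lagrangian is L = sqrt(121 + z'^2).
L depends on z' only, not on z or θ, so ∂L/∂z = 0 and
    ∂L/∂z' = z' / sqrt(121 + z'^2).
The Euler-Lagrange equation gives
    d/dθ( z' / sqrt(121 + z'^2) ) = 0,
so z' is constant. Integrating once:
    z(θ) = a θ + b,
a helix on the cylinder (a straight line when the cylinder is unrolled). The constants a, b are determined by the endpoint conditions.
With endpoint conditions z(0) = -1 and z(π) = 8: from z(0) = b we get b = -1, and a·π + -1 = 8 gives a = 9/π, so
    z(θ) = (9/π) θ − 1.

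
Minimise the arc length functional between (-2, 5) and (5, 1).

Arc-length functional: J[y] = ∫ sqrt(1 + (y')^2) dx.
Lagrangian L = sqrt(1 + (y')^2) has no explicit y dependence, so ∂L/∂y = 0 and the Euler-Lagrange equation gives
    d/dx( y' / sqrt(1 + (y')^2) ) = 0  ⇒  y' / sqrt(1 + (y')^2) = const.
Hence y' is constant, so y(x) is affine.
Fitting the endpoints (-2, 5) and (5, 1):
    slope m = (1 − 5) / (5 − (-2)) = -4/7,
    intercept c = 5 − m·(-2) = 27/7.
Extremal: y(x) = (-4/7) x + 27/7.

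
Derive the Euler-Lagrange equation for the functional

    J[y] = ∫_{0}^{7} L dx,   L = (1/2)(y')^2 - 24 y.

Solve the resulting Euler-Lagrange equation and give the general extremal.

The Lagrangian is L = (1/2)(y')^2 - 24 y.
∂L/∂y = -24.
∂L/∂y' = y'.
The Euler-Lagrange equation d/dx(∂L/∂y') − ∂L/∂y = 0 becomes:
    y'' + 24 = 0
General solution: y(x) = -12 x^2 + A x + B, where A and B are arbitrary constants fixed by the endpoint conditions.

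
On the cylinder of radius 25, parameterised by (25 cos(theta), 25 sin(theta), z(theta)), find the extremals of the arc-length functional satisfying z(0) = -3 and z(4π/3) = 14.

Parameterise the cylinder of radius R = 25 as
    r(θ) = (25 cos θ, 25 sin θ, z(θ)).
The arc-length element is
    ds = sqrt(625 + (dz/dθ)^2) dθ,
so the Lagrangian is L = sqrt(625 + z'^2).
L depends on z' only, not on z or θ, so ∂L/∂z = 0 and
    ∂L/∂z' = z' / sqrt(625 + z'^2).
The Euler-Lagrange equation gives
    d/dθ( z' / sqrt(625 + z'^2) ) = 0,
so z' is constant. Integrating once:
    z(θ) = a θ + b,
a helix on the cylinder (a straight line when the cylinder is unrolled). The constants a, b are determined by the endpoint conditions.
With endpoint conditions z(0) = -3 and z(4π/3) = 14: from z(0) = b we get b = -3, and a·4π/3 + -3 = 14 gives a = 51/(4π), so
    z(θ) = (51/(4π)) θ − 3.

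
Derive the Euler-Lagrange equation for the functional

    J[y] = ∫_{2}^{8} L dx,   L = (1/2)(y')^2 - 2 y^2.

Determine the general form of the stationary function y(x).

The Lagrangian is L = (1/2)(y')^2 - 2 y^2.
∂L/∂y = -4y.
∂L/∂y' = y'.
The Euler-Lagrange equation d/dx(∂L/∂y') − ∂L/∂y = 0 becomes:
    y'' + 4 y = 0
General solution: y(x) = A sin(2x) + B cos(2x), where A and B are arbitrary constants fixed by the endpoint conditions.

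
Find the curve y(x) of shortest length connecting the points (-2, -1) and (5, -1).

Arc-length functional: J[y] = ∫ sqrt(1 + (y')^2) dx.
Lagrangian L = sqrt(1 + (y')^2) has no explicit y dependence, so ∂L/∂y = 0 and the Euler-Lagrange equation gives
    d/dx( y' / sqrt(1 + (y')^2) ) = 0  ⇒  y' / sqrt(1 + (y')^2) = const.
Hence y' is constant, so y(x) is affine.
Fitting the endpoints (-2, -1) and (5, -1):
    slope m = ((-1) − (-1)) / (5 − (-2)) = 0,
    intercept c = (-1) − m·(-2) = -1.
Extremal: y(x) = -1.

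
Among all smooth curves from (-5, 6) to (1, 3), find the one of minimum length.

Arc-length functional: J[y] = ∫ sqrt(1 + (y')^2) dx.
Lagrangian L = sqrt(1 + (y')^2) has no explicit y dependence, so ∂L/∂y = 0 and the Euler-Lagrange equation gives
    d/dx( y' / sqrt(1 + (y')^2) ) = 0  ⇒  y' / sqrt(1 + (y')^2) = const.
Hence y' is constant, so y(x) is affine.
Fitting the endpoints (-5, 6) and (1, 3):
    slope m = (3 − 6) / (1 − (-5)) = -1/2,
    intercept c = 6 − m·(-5) = 7/2.
Extremal: y(x) = (-1/2) x + 7/2.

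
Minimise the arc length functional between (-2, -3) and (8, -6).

Arc-length functional: J[y] = ∫ sqrt(1 + (y')^2) dx.
Lagrangian L = sqrt(1 + (y')^2) has no explicit y dependence, so ∂L/∂y = 0 and the Euler-Lagrange equation gives
    d/dx( y' / sqrt(1 + (y')^2) ) = 0  ⇒  y' / sqrt(1 + (y')^2) = const.
Hence y' is constant, so y(x) is affine.
Fitting the endpoints (-2, -3) and (8, -6):
    slope m = ((-6) − (-3)) / (8 − (-2)) = -3/10,
    intercept c = (-3) − m·(-2) = -18/5.
Extremal: y(x) = (-3/10) x - 18/5.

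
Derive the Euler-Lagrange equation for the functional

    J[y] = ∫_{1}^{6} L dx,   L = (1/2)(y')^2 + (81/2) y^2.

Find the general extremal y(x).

The Lagrangian is L = (1/2)(y')^2 + (81/2) y^2.
∂L/∂y = 81y.
∂L/∂y' = y'.
The Euler-Lagrange equation d/dx(∂L/∂y') − ∂L/∂y = 0 becomes:
    y'' - 81 y = 0
General solution: y(x) = A e^(9x) + B e^(-9x), where A and B are arbitrary constants fixed by the endpoint conditions.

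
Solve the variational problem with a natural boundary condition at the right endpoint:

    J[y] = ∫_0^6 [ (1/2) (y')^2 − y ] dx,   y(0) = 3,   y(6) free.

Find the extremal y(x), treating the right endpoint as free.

The Lagrangian L = (1/2) (y')^2 − y gives
    ∂L/∂y = −1,   ∂L/∂y' = y'.
Euler-Lagrange: d/dx(y') − (−1) = 0, i.e. y'' + 1 = 0, so
    y(x) = −(1/2) x^2 + C1 x + C2.
Fixed left endpoint y(0) = 3 ⇒ C2 = 3.
The right endpoint x = 6 is free, so the natural (transversality) condition is ∂L/∂y' |_{x=6} = 0, i.e. y'(6) = 0.
Compute y'(x) = −1 x + C1, so y'(6) = −6 + C1 = 0 ⇒ C1 = 6.
Therefore the extremal is
    y(x) = −x^2/2 + 6 x + 3.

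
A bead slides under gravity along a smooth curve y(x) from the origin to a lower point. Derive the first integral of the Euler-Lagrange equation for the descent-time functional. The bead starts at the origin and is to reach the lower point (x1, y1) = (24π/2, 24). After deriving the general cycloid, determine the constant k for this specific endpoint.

The Lagrangian L = sqrt((1 + y'^2) / y) has no explicit x dependence, so the Beltrami identity applies:
    L − y' ∂L/∂y' = C.
Compute ∂L/∂y' = y' / sqrt(y (1 + y'^2)).
Substitute:
    sqrt((1 + y'^2)/y) − y'·y' / sqrt(y (1 + y'^2))
    = (1 + y'^2) / sqrt(y (1 + y'^2)) − y'^2 / sqrt(y (1 + y'^2))
    = 1 / sqrt(y (1 + y'^2)) = C.
Squaring and rearranging gives the first integral
    y (1 + y'^2) = 1/C^2 =: k   (constant).
Solving this first-order ODE by the substitution
    y = (k/2)(1 − cos θ)
yields the cycloid parameterisation
    x(θ) = (k/2)(θ − sin θ),   y(θ) = (k/2)(1 − cos θ).
The constant k is fixed by the endpoint condition.
Now fit the given lower endpoint (x1, y1) = (24π/2, 24). At the bottom of the first arch (θ = π), the parametric equations give
    y(π) = (k/2)(1 − cos π) = k,
    x(π) = (k/2)(π − sin π) = kπ/2.
Matching y(π) = 24 gives k = 24, consistent with x(π) = 24π/2. Therefore the specific cycloid is
    x(θ) = (24/2)(θ − sin θ),   y(θ) = (24/2)(1 − cos θ).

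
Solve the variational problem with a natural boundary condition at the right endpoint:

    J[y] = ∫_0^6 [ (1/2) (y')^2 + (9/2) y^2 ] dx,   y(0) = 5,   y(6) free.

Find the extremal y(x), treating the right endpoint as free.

The Lagrangian L = (1/2) (y')^2 + (9/2) y^2 gives
    ∂L/∂y = 9 y,   ∂L/∂y' = y'.
Euler-Lagrange: y'' − 9 y = 0.
With k = 3, the general solution is
    y(x) = A cosh(3 x) + B sinh(3 x).
Fixed left endpoint y(0) = 5 ⇒ A = 5.
The right endpoint x = 6 is free, so the natural (transversality) condition is ∂L/∂y' |_{x=6} = 0, i.e. y'(6) = 0.
Compute y'(x) = A k sinh(k x) + B k cosh(k x), so
    y'(6) = A k sinh(k·6) + B k cosh(k·6) = 0
    ⇒ B = −A tanh(k·6) = − 5 tanh(3·6).
Therefore the extremal is
    y(x) = 5 cosh(3 x) − 5 tanh(3·6) sinh(3 x).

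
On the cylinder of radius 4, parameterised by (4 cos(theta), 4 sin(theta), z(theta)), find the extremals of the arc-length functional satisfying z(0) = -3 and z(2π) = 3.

Parameterise the cylinder of radius R = 4 as
    r(θ) = (4 cos θ, 4 sin θ, z(θ)).
The arc-length element is
    ds = sqrt(16 + (dz/dθ)^2) dθ,
so the Lagrangian is L = sqrt(16 + z'^2).
L depends on z' only, not on z or θ, so ∂L/∂z = 0 and
    ∂L/∂z' = z' / sqrt(16 + z'^2).
The Euler-Lagrange equation gives
    d/dθ( z' / sqrt(16 + z'^2) ) = 0,
so z' is constant. Integrating once:
    z(θ) = a θ + b,
a helix on the cylinder (a straight line when the cylinder is unrolled). The constants a, b are determined by the endpoint conditions.
With endpoint conditions z(0) = -3 and z(2π) = 3: from z(0) = b we get b = -3, and a·2π + -3 = 3 gives a = 3/π, so
    z(θ) = (3/π) θ − 3.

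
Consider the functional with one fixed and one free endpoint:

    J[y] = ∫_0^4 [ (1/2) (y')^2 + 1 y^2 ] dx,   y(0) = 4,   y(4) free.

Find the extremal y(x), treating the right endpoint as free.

The Lagrangian L = (1/2) (y')^2 + 1 y^2 gives
    ∂L/∂y = 2 y,   ∂L/∂y' = y'.
Euler-Lagrange: y'' − 2 y = 0.
With k = sqrt(2), the general solution is
    y(x) = A cosh(sqrt(2) x) + B sinh(sqrt(2) x).
Fixed left endpoint y(0) = 4 ⇒ A = 4.
The right endpoint x = 4 is free, so the natural (transversality) condition is ∂L/∂y' |_{x=4} = 0, i.e. y'(4) = 0.
Compute y'(x) = A k sinh(k x) + B k cosh(k x), so
    y'(4) = A k sinh(k·4) + B k cosh(k·4) = 0
    ⇒ B = −A tanh(k·4) = − 4 tanh(sqrt(2)·4).
Therefore the extremal is
    y(x) = 4 cosh(sqrt(2) x) − 4 tanh(sqrt(2)·4) sinh(sqrt(2) x).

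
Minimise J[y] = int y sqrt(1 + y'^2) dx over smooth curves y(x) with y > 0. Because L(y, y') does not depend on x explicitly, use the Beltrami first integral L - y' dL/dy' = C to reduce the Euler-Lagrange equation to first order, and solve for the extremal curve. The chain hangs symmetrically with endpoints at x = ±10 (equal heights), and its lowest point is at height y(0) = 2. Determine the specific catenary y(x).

The Lagrangian L(y, y') = y sqrt(1 + y'^2) has no explicit x dependence, so the Beltrami identity applies:
    L − y' ∂L/∂y' = C.
Compute ∂L/∂y' = y · y' / sqrt(1 + y'^2). Then
    L − y' ∂L/∂y'
    = y sqrt(1 + y'^2) − y · y'^2 / sqrt(1 + y'^2)
    = y (1 + y'^2 − y'^2) / sqrt(1 + y'^2)
    = y / sqrt(1 + y'^2) = C.
Squaring gives y^2 = C^2 (1 + y'^2), i.e.
    y'^2 = y^2 / C^2 − 1.
Separating variables,
    dy / sqrt(y^2 − C^2) = dx / C,
and integrating gives arccosh(y / C) = (x − a)/C, so
    y(x) = C cosh((x − a)/C),
the catenary. The constants C and a are fixed by the two endpoint conditions (and, for the hanging-chain problem, the length constraint selects C).
Now fit the given data. The endpoints x = ±10 are symmetric at equal height, so the catenary is even about its minimum: a = 0 and y(x) = C cosh(x/C). The lowest point is y(0) = C cosh(0) = C, and we are told y(0) = 2, so C = 2. Therefore
    y(x) = 2 cosh(x/2),
and at the endpoints
    y(±10) = 2 cosh(10/2).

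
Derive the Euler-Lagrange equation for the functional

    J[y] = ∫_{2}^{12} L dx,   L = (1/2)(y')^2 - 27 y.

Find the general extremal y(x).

The Lagrangian is L = (1/2)(y')^2 - 27 y.
∂L/∂y = -27.
∂L/∂y' = y'.
The Euler-Lagrange equation d/dx(∂L/∂y') − ∂L/∂y = 0 becomes:
    y'' + 27 = 0
General solution: y(x) = -(27/2) x^2 + A x + B, where A and B are arbitrary constants fixed by the endpoint conditions.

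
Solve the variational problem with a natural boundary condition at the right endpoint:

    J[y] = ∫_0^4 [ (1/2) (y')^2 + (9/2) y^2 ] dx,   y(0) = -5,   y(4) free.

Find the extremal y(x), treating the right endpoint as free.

The Lagrangian L = (1/2) (y')^2 + (9/2) y^2 gives
    ∂L/∂y = 9 y,   ∂L/∂y' = y'.
Euler-Lagrange: y'' − 9 y = 0.
With k = 3, the general solution is
    y(x) = A cosh(3 x) + B sinh(3 x).
Fixed left endpoint y(0) = -5 ⇒ A = -5.
The right endpoint x = 4 is free, so the natural (transversality) condition is ∂L/∂y' |_{x=4} = 0, i.e. y'(4) = 0.
Compute y'(x) = A k sinh(k x) + B k cosh(k x), so
    y'(4) = A k sinh(k·4) + B k cosh(k·4) = 0
    ⇒ B = −A tanh(k·4) = 5 tanh(3·4).
Therefore the extremal is
    y(x) = −5 cosh(3 x) + 5 tanh(3·4) sinh(3 x).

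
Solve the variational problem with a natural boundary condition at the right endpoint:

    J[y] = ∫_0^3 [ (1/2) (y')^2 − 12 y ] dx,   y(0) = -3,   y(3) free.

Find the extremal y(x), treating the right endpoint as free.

The Lagrangian L = (1/2) (y')^2 − 12 y gives
    ∂L/∂y = −12,   ∂L/∂y' = y'.
Euler-Lagrange: d/dx(y') − (−12) = 0, i.e. y'' + 12 = 0, so
    y(x) = −(12/2) x^2 + C1 x + C2.
Fixed left endpoint y(0) = -3 ⇒ C2 = -3.
The right endpoint x = 3 is free, so the natural (transversality) condition is ∂L/∂y' |_{x=3} = 0, i.e. y'(3) = 0.
Compute y'(x) = −12 x + C1, so y'(3) = −36 + C1 = 0 ⇒ C1 = 36.
Therefore the extremal is
    y(x) = −6 x^2 + 36 x − 3.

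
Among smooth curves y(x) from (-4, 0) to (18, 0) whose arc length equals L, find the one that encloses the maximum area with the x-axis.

Set up the augmented Lagrangian using a multiplier λ for the length constraint:
    F(y, y') = y − λ sqrt(1 + y'^2).
F has no explicit x dependence, so the Beltrami identity yields a first integral
    F − y' ∂F/∂y' = C.
Compute ∂F/∂y' = −λ y' / sqrt(1 + y'^2). Then
    y − λ sqrt(1 + y'^2) + λ y'^2 / sqrt(1 + y'^2) = C
    ⇒  y − λ / sqrt(1 + y'^2) = C.
Solving for y' and integrating gives
    (x − a)^2 + (y − b)^2 = λ^2,
a circular arc of radius λ. The constants a, b are determined by the endpoint conditions y(-4) = y(18) = 0, and λ is fixed implicitly by the length constraint
    ∫_{-4}^{18} sqrt(1 + y'^2) dx = L.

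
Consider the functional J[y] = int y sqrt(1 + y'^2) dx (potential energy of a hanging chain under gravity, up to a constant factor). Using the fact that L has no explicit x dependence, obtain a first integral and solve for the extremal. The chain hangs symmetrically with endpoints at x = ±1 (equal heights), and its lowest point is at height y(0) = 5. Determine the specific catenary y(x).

The Lagrangian L(y, y') = y sqrt(1 + y'^2) has no explicit x dependence, so the Beltrami identity applies:
    L − y' ∂L/∂y' = C.
Compute ∂L/∂y' = y · y' / sqrt(1 + y'^2). Then
    L − y' ∂L/∂y'
    = y sqrt(1 + y'^2) − y · y'^2 / sqrt(1 + y'^2)
    = y (1 + y'^2 − y'^2) / sqrt(1 + y'^2)
    = y / sqrt(1 + y'^2) = C.
Squaring gives y^2 = C^2 (1 + y'^2), i.e.
    y'^2 = y^2 / C^2 − 1.
Separating variables,
    dy / sqrt(y^2 − C^2) = dx / C,
and integrating gives arccosh(y / C) = (x − a)/C, so
    y(x) = C cosh((x − a)/C),
the catenary. The constants C and a are fixed by the two endpoint conditions (and, for the hanging-chain problem, the length constraint selects C).
Now fit the given data. The endpoints x = ±1 are symmetric at equal height, so the catenary is even about its minimum: a = 0 and y(x) = C cosh(x/C). The lowest point is y(0) = C cosh(0) = C, and we are told y(0) = 5, so C = 5. Therefore
    y(x) = 5 cosh(x/5),
and at the endpoints
    y(±1) = 5 cosh(1/5).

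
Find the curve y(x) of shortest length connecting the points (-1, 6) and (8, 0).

Arc-length functional: J[y] = ∫ sqrt(1 + (y')^2) dx.
Lagrangian L = sqrt(1 + (y')^2) has no explicit y dependence, so ∂L/∂y = 0 and the Euler-Lagrange equation gives
    d/dx( y' / sqrt(1 + (y')^2) ) = 0  ⇒  y' / sqrt(1 + (y')^2) = const.
Hence y' is constant, so y(x) is affine.
Fitting the endpoints (-1, 6) and (8, 0):
    slope m = (0 − 6) / (8 − (-1)) = -2/3,
    intercept c = 6 − m·(-1) = 16/3.
Extremal: y(x) = (-2/3) x + 16/3.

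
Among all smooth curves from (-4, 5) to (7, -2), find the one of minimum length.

Arc-length functional: J[y] = ∫ sqrt(1 + (y')^2) dx.
Lagrangian L = sqrt(1 + (y')^2) has no explicit y dependence, so ∂L/∂y = 0 and the Euler-Lagrange equation gives
    d/dx( y' / sqrt(1 + (y')^2) ) = 0  ⇒  y' / sqrt(1 + (y')^2) = const.
Hence y' is constant, so y(x) is affine.
Fitting the endpoints (-4, 5) and (7, -2):
    slope m = ((-2) − 5) / (7 − (-4)) = -7/11,
    intercept c = 5 − m·(-4) = 27/11.
Extremal: y(x) = (-7/11) x + 27/11.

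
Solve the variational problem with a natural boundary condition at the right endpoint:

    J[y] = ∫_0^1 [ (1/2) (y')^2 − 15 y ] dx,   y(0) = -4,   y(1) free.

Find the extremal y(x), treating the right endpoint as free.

The Lagrangian L = (1/2) (y')^2 − 15 y gives
    ∂L/∂y = −15,   ∂L/∂y' = y'.
Euler-Lagrange: d/dx(y') − (−15) = 0, i.e. y'' + 15 = 0, so
    y(x) = −(15/2) x^2 + C1 x + C2.
Fixed left endpoint y(0) = -4 ⇒ C2 = -4.
The right endpoint x = 1 is free, so the natural (transversality) condition is ∂L/∂y' |_{x=1} = 0, i.e. y'(1) = 0.
Compute y'(x) = −15 x + C1, so y'(1) = −15 + C1 = 0 ⇒ C1 = 15.
Therefore the extremal is
    y(x) = −(15/2) x^2 + 15 x − 4.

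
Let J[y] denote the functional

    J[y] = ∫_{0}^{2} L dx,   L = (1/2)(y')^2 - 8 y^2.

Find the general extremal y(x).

The Lagrangian is L = (1/2)(y')^2 - 8 y^2.
∂L/∂y = -16y.
∂L/∂y' = y'.
The Euler-Lagrange equation d/dx(∂L/∂y') − ∂L/∂y = 0 becomes:
    y'' + 16 y = 0
General solution: y(x) = A sin(4x) + B cos(4x), where A and B are arbitrary constants fixed by the endpoint conditions.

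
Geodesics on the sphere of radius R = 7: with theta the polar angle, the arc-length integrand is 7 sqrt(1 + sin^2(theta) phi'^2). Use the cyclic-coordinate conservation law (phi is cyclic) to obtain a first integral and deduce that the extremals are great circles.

On the sphere of radius R = 7 with spherical coordinates (θ, φ), the induced metric is
    ds^2 = 49(dθ^2 + sin^2(θ) dφ^2).
Parameterise by θ; the arc-length functional is
    J[φ] = ∫ 7 sqrt(1 + sin^2(θ) (dφ/dθ)^2) dθ,
so L = 7 sqrt(1 + sin^2(θ) φ'^2). Compute
    ∂L/∂φ = 0  (L has no explicit φ dependence),
    ∂L/∂φ' = 7 sin^2(θ) φ' / sqrt(1 + sin^2(θ) φ'^2).
Since ∂L/∂φ = 0, the Euler-Lagrange equation
    d/dθ(∂L/∂φ') − ∂L/∂φ = 0
reduces to d/dθ(∂L/∂φ') = 0, i.e. the momentum conjugate to φ is conserved:
    7 sin^2(θ) φ' / sqrt(1 + sin^2(θ) φ'^2) = C.
The overall factor of 7 is constant, so dividing through gives Clairaut's relation sin^2(θ) φ' / sqrt(1 + sin^2(θ) φ'^2) = C' (with C' = C/7). Solving for φ' and integrating gives the great-circle family
    cot(θ) = A cos(φ − φ_0),
i.e. the intersection of the sphere with a plane through the origin. The two constants A and φ_0 (equivalently C and one phase) are fixed by the two endpoint conditions.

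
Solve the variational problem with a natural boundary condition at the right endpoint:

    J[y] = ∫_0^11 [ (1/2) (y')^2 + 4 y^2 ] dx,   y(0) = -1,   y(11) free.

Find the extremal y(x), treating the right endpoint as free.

The Lagrangian L = (1/2) (y')^2 + 4 y^2 gives
    ∂L/∂y = 8 y,   ∂L/∂y' = y'.
Euler-Lagrange: y'' − 8 y = 0.
With k = sqrt(8), the general solution is
    y(x) = A cosh(sqrt(8) x) + B sinh(sqrt(8) x).
Fixed left endpoint y(0) = -1 ⇒ A = -1.
The right endpoint x = 11 is free, so the natural (transversality) condition is ∂L/∂y' |_{x=11} = 0, i.e. y'(11) = 0.
Compute y'(x) = A k sinh(k x) + B k cosh(k x), so
    y'(11) = A k sinh(k·11) + B k cosh(k·11) = 0
    ⇒ B = −A tanh(k·11) = tanh(sqrt(8)·11).
Therefore the extremal is
    y(x) = −cosh(sqrt(8) x) + tanh(sqrt(8)·11) sinh(sqrt(8) x).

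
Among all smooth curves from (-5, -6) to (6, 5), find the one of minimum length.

Arc-length functional: J[y] = ∫ sqrt(1 + (y')^2) dx.
Lagrangian L = sqrt(1 + (y')^2) has no explicit y dependence, so ∂L/∂y = 0 and the Euler-Lagrange equation gives
    d/dx( y' / sqrt(1 + (y')^2) ) = 0  ⇒  y' / sqrt(1 + (y')^2) = const.
Hence y' is constant, so y(x) is affine.
Fitting the endpoints (-5, -6) and (6, 5):
    slope m = (5 − (-6)) / (6 − (-5)) = 1,
    intercept c = (-6) − m·(-5) = -1.
Extremal: y(x) = x - 1.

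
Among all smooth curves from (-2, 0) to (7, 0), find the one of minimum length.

Arc-length functional: J[y] = ∫ sqrt(1 + (y')^2) dx.
Lagrangian L = sqrt(1 + (y')^2) has no explicit y dependence, so ∂L/∂y = 0 and the Euler-Lagrange equation gives
    d/dx( y' / sqrt(1 + (y')^2) ) = 0  ⇒  y' / sqrt(1 + (y')^2) = const.
Hence y' is constant, so y(x) is affine.
Fitting the endpoints (-2, 0) and (7, 0):
    slope m = (0 − 0) / (7 − (-2)) = 0,
    intercept c = 0 − m·(-2) = 0.
Extremal: y(x) = 0.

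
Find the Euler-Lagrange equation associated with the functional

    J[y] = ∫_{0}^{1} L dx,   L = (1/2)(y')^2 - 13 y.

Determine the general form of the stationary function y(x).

The Lagrangian is L = (1/2)(y')^2 - 13 y.
∂L/∂y = -13.
∂L/∂y' = y'.
The Euler-Lagrange equation d/dx(∂L/∂y') − ∂L/∂y = 0 becomes:
    y'' + 13 = 0
General solution: y(x) = -(13/2) x^2 + A x + B, where A and B are arbitrary constants fixed by the endpoint conditions.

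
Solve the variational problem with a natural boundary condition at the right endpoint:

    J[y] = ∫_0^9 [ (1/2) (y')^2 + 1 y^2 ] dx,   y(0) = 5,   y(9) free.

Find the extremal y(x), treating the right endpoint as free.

The Lagrangian L = (1/2) (y')^2 + 1 y^2 gives
    ∂L/∂y = 2 y,   ∂L/∂y' = y'.
Euler-Lagrange: y'' − 2 y = 0.
With k = sqrt(2), the general solution is
    y(x) = A cosh(sqrt(2) x) + B sinh(sqrt(2) x).
Fixed left endpoint y(0) = 5 ⇒ A = 5.
The right endpoint x = 9 is free, so the natural (transversality) condition is ∂L/∂y' |_{x=9} = 0, i.e. y'(9) = 0.
Compute y'(x) = A k sinh(k x) + B k cosh(k x), so
    y'(9) = A k sinh(k·9) + B k cosh(k·9) = 0
    ⇒ B = −A tanh(k·9) = − 5 tanh(sqrt(2)·9).
Therefore the extremal is
    y(x) = 5 cosh(sqrt(2) x) − 5 tanh(sqrt(2)·9) sinh(sqrt(2) x).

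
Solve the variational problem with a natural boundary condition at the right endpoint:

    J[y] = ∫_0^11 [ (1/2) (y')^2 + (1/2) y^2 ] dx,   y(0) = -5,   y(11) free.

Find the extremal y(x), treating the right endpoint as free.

The Lagrangian L = (1/2) (y')^2 + (1/2) y^2 gives
    ∂L/∂y = 1 y,   ∂L/∂y' = y'.
Euler-Lagrange: y'' − y = 0.
With k = 1, the general solution is
    y(x) = A cosh(x) + B sinh(x).
Fixed left endpoint y(0) = -5 ⇒ A = -5.
The right endpoint x = 11 is free, so the natural (transversality) condition is ∂L/∂y' |_{x=11} = 0, i.e. y'(11) = 0.
Compute y'(x) = A k sinh(k x) + B k cosh(k x), so
    y'(11) = A k sinh(k·11) + B k cosh(k·11) = 0
    ⇒ B = −A tanh(k·11) = 5 tanh(1·11).
Therefore the extremal is
    y(x) = −5 cosh(1 x) + 5 tanh(1·11) sinh(1 x).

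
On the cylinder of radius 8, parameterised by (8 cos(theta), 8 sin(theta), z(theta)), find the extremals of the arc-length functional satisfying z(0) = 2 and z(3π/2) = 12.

Parameterise the cylinder of radius R = 8 as
    r(θ) = (8 cos θ, 8 sin θ, z(θ)).
The arc-length element is
    ds = sqrt(64 + (dz/dθ)^2) dθ,
so the Lagrangian is L = sqrt(64 + z'^2).
L depends on z' only, not on z or θ, so ∂L/∂z = 0 and
    ∂L/∂z' = z' / sqrt(64 + z'^2).
The Euler-Lagrange equation gives
    d/dθ( z' / sqrt(64 + z'^2) ) = 0,
so z' is constant. Integrating once:
    z(θ) = a θ + b,
a helix on the cylinder (a straight line when the cylinder is unrolled). The constants a, b are determined by the endpoint conditions.
With endpoint conditions z(0) = 2 and z(3π/2) = 12: from z(0) = b we get b = 2, and a·3π/2 + 2 = 12 gives a = 20/(3π), so
    z(θ) = (20/(3π)) θ + 2.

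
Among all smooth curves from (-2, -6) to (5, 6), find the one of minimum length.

Arc-length functional: J[y] = ∫ sqrt(1 + (y')^2) dx.
Lagrangian L = sqrt(1 + (y')^2) has no explicit y dependence, so ∂L/∂y = 0 and the Euler-Lagrange equation gives
    d/dx( y' / sqrt(1 + (y')^2) ) = 0  ⇒  y' / sqrt(1 + (y')^2) = const.
Hence y' is constant, so y(x) is affine.
Fitting the endpoints (-2, -6) and (5, 6):
    slope m = (6 − (-6)) / (5 − (-2)) = 12/7,
    intercept c = (-6) − m·(-2) = -18/7.
Extremal: y(x) = (12/7) x - 18/7.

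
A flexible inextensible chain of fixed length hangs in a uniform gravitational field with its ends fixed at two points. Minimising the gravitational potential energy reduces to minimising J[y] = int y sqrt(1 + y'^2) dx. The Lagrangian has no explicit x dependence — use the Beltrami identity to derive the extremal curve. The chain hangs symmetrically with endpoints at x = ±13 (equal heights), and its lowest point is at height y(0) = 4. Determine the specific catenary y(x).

The Lagrangian L(y, y') = y sqrt(1 + y'^2) has no explicit x dependence, so the Beltrami identity applies:
    L − y' ∂L/∂y' = C.
Compute ∂L/∂y' = y · y' / sqrt(1 + y'^2). Then
    L − y' ∂L/∂y'
    = y sqrt(1 + y'^2) − y · y'^2 / sqrt(1 + y'^2)
    = y (1 + y'^2 − y'^2) / sqrt(1 + y'^2)
    = y / sqrt(1 + y'^2) = C.
Squaring gives y^2 = C^2 (1 + y'^2), i.e.
    y'^2 = y^2 / C^2 − 1.
Separating variables,
    dy / sqrt(y^2 − C^2) = dx / C,
and integrating gives arccosh(y / C) = (x − a)/C, so
    y(x) = C cosh((x − a)/C),
the catenary. The constants C and a are fixed by the two endpoint conditions (and, for the hanging-chain problem, the length constraint selects C).
Now fit the given data. The endpoints x = ±13 are symmetric at equal height, so the catenary is even about its minimum: a = 0 and y(x) = C cosh(x/C). The lowest point is y(0) = C cosh(0) = C, and we are told y(0) = 4, so C = 4. Therefore
    y(x) = 4 cosh(x/4),
and at the endpoints
    y(±13) = 4 cosh(13/4).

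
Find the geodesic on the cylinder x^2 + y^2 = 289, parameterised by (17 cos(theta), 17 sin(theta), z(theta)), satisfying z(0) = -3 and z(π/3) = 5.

Parameterise the cylinder of radius R = 17 as
    r(θ) = (17 cos θ, 17 sin θ, z(θ)).
The arc-length element is
    ds = sqrt(289 + (dz/dθ)^2) dθ,
so the Lagrangian is L = sqrt(289 + z'^2).
L depends on z' only, not on z or θ, so ∂L/∂z = 0 and
    ∂L/∂z' = z' / sqrt(289 + z'^2).
The Euler-Lagrange equation gives
    d/dθ( z' / sqrt(289 + z'^2) ) = 0,
so z' is constant. Integrating once:
    z(θ) = a θ + b,
a helix on the cylinder (a straight line when the cylinder is unrolled). The constants a, b are determined by the endpoint conditions.
With endpoint conditions z(0) = -3 and z(π/3) = 5: from z(0) = b we get b = -3, and a·π/3 + -3 = 5 gives a = 24/π, so
    z(θ) = (24/π) θ − 3.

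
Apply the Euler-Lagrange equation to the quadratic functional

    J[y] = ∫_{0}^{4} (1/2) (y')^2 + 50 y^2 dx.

The Lagrangian is L = (1/2) (y')^2 + 50 y^2.
Compute ∂L/∂y = 100y, ∂L/∂y' = y'.
The Euler-Lagrange equation d/dx(∂L/∂y') − ∂L/∂y = 0 reduces to
    y'' − 100 y = 0.
Its general solution is
    y(x) = A e^(10x) + B e^(−10x),
with A, B fixed by the endpoint conditions.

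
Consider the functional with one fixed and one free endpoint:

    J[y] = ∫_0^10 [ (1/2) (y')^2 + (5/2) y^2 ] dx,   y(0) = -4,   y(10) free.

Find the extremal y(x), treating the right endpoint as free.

The Lagrangian L = (1/2) (y')^2 + (5/2) y^2 gives
    ∂L/∂y = 5 y,   ∂L/∂y' = y'.
Euler-Lagrange: y'' − 5 y = 0.
With k = sqrt(5), the general solution is
    y(x) = A cosh(sqrt(5) x) + B sinh(sqrt(5) x).
Fixed left endpoint y(0) = -4 ⇒ A = -4.
The right endpoint x = 10 is free, so the natural (transversality) condition is ∂L/∂y' |_{x=10} = 0, i.e. y'(10) = 0.
Compute y'(x) = A k sinh(k x) + B k cosh(k x), so
    y'(10) = A k sinh(k·10) + B k cosh(k·10) = 0
    ⇒ B = −A tanh(k·10) = 4 tanh(sqrt(5)·10).
Therefore the extremal is
    y(x) = −4 cosh(sqrt(5) x) + 4 tanh(sqrt(5)·10) sinh(sqrt(5) x).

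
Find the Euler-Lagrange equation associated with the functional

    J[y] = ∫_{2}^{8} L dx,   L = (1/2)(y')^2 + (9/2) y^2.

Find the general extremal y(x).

The Lagrangian is L = (1/2)(y')^2 + (9/2) y^2.
∂L/∂y = 9y.
∂L/∂y' = y'.
The Euler-Lagrange equation d/dx(∂L/∂y') − ∂L/∂y = 0 becomes:
    y'' - 9 y = 0
General solution: y(x) = A e^(3x) + B e^(-3x), where A and B are arbitrary constants fixed by the endpoint conditions.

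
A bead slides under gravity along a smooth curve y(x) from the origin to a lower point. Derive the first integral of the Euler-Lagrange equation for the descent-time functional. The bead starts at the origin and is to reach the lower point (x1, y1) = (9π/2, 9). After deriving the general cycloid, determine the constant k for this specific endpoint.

The Lagrangian L = sqrt((1 + y'^2) / y) has no explicit x dependence, so the Beltrami identity applies:
    L − y' ∂L/∂y' = C.
Compute ∂L/∂y' = y' / sqrt(y (1 + y'^2)).
Substitute:
    sqrt((1 + y'^2)/y) − y'·y' / sqrt(y (1 + y'^2))
    = (1 + y'^2) / sqrt(y (1 + y'^2)) − y'^2 / sqrt(y (1 + y'^2))
    = 1 / sqrt(y (1 + y'^2)) = C.
Squaring and rearranging gives the first integral
    y (1 + y'^2) = 1/C^2 =: k   (constant).
Solving this first-order ODE by the substitution
    y = (k/2)(1 − cos θ)
yields the cycloid parameterisation
    x(θ) = (k/2)(θ − sin θ),   y(θ) = (k/2)(1 − cos θ).
The constant k is fixed by the endpoint condition.
Now fit the given lower endpoint (x1, y1) = (9π/2, 9). At the bottom of the first arch (θ = π), the parametric equations give
    y(π) = (k/2)(1 − cos π) = k,
    x(π) = (k/2)(π − sin π) = kπ/2.
Matching y(π) = 9 gives k = 9, consistent with x(π) = 9π/2. Therefore the specific cycloid is
    x(θ) = (9/2)(θ − sin θ),   y(θ) = (9/2)(1 − cos θ).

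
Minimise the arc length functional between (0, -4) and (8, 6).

Arc-length functional: J[y] = ∫ sqrt(1 + (y')^2) dx.
Lagrangian L = sqrt(1 + (y')^2) has no explicit y dependence, so ∂L/∂y = 0 and the Euler-Lagrange equation gives
    d/dx( y' / sqrt(1 + (y')^2) ) = 0  ⇒  y' / sqrt(1 + (y')^2) = const.
Hence y' is constant, so y(x) is affine.
Fitting the endpoints (0, -4) and (8, 6):
    slope m = (6 − (-4)) / (8 − 0) = 5/4,
    intercept c = (-4) − m·0 = -4.
Extremal: y(x) = (5/4) x - 4.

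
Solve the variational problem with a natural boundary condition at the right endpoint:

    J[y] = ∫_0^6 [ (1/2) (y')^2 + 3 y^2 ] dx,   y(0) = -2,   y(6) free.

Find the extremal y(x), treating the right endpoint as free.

The Lagrangian L = (1/2) (y')^2 + 3 y^2 gives
    ∂L/∂y = 6 y,   ∂L/∂y' = y'.
Euler-Lagrange: y'' − 6 y = 0.
With k = sqrt(6), the general solution is
    y(x) = A cosh(sqrt(6) x) + B sinh(sqrt(6) x).
Fixed left endpoint y(0) = -2 ⇒ A = -2.
The right endpoint x = 6 is free, so the natural (transversality) condition is ∂L/∂y' |_{x=6} = 0, i.e. y'(6) = 0.
Compute y'(x) = A k sinh(k x) + B k cosh(k x), so
    y'(6) = A k sinh(k·6) + B k cosh(k·6) = 0
    ⇒ B = −A tanh(k·6) = 2 tanh(sqrt(6)·6).
Therefore the extremal is
    y(x) = −2 cosh(sqrt(6) x) + 2 tanh(sqrt(6)·6) sinh(sqrt(6) x).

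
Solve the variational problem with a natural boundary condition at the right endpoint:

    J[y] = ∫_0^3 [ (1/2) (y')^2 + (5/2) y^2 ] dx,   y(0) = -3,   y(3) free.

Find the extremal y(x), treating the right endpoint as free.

The Lagrangian L = (1/2) (y')^2 + (5/2) y^2 gives
    ∂L/∂y = 5 y,   ∂L/∂y' = y'.
Euler-Lagrange: y'' − 5 y = 0.
With k = sqrt(5), the general solution is
    y(x) = A cosh(sqrt(5) x) + B sinh(sqrt(5) x).
Fixed left endpoint y(0) = -3 ⇒ A = -3.
The right endpoint x = 3 is free, so the natural (transversality) condition is ∂L/∂y' |_{x=3} = 0, i.e. y'(3) = 0.
Compute y'(x) = A k sinh(k x) + B k cosh(k x), so
    y'(3) = A k sinh(k·3) + B k cosh(k·3) = 0
    ⇒ B = −A tanh(k·3) = 3 tanh(sqrt(5)·3).
Therefore the extremal is
    y(x) = −3 cosh(sqrt(5) x) + 3 tanh(sqrt(5)·3) sinh(sqrt(5) x).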